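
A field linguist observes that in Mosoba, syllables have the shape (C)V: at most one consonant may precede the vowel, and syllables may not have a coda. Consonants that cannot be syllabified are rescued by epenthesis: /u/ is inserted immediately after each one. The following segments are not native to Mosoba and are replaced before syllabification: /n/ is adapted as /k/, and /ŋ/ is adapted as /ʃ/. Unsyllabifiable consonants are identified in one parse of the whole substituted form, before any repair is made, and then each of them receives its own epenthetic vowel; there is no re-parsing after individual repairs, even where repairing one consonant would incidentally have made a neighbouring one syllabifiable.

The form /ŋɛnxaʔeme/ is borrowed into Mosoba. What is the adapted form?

ʃɛkuxaʔeme

Substitution: /ŋ/ → /ʃ/, /n/ → /k/, giving /ʃɛkxaʔeme/.
The consonants /k/ cannot be parsed into a legal (C)V syllable (no codas are permitted; onsets are limited to one consonant).
Epenthesis after each stranded consonant: /k/ → /ku/.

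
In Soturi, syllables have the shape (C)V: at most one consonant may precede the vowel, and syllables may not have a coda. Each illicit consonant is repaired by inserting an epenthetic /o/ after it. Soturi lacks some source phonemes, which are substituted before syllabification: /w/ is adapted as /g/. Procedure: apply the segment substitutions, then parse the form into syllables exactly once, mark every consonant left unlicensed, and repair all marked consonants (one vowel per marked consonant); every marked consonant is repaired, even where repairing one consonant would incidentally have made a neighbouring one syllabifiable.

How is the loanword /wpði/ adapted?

gopoði

Substitution: /w/ → /g/, giving /gpði/.
Syllabifying with onset maximization leaves /g/, /p/ stranded (no codas are permitted; onsets are limited to one consonant).
Each unlicensed consonant becomes the onset of a new syllable: /g/ → /go/, /p/ → /po/.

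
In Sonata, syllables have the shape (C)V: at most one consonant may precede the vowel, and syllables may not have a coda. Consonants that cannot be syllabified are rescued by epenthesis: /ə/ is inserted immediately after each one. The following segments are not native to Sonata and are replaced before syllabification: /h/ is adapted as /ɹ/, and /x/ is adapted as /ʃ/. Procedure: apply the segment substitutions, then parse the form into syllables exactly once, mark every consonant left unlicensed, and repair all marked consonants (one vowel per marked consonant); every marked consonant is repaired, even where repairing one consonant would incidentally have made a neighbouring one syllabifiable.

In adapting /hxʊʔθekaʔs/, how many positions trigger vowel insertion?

4

After substitution the input is /ɹʃʊʔθekaʔs/.
The unsyllabifiable consonants are /ɹ/, /ʔ/, /ʔ/, /s/; each receives one epenthetic vowel.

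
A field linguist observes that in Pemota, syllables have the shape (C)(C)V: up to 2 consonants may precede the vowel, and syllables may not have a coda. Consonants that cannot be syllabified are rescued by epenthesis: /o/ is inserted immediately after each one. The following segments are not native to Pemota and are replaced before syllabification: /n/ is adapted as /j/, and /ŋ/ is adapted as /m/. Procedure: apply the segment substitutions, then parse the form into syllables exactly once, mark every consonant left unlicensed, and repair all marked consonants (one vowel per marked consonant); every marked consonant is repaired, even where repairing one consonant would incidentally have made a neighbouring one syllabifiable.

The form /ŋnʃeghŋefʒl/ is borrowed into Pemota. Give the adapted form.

mojʃegohmefoʒolo

Substitution: /ŋ/ → /m/, /n/ → /j/, giving /mjʃeghmefʒl/.
Syllabifying with onset maximization leaves /m/, /g/, /f/, /ʒ/, /l/ stranded (no codas are permitted; onsets may contain at most 2 consonants).
Each unlicensed consonant becomes the onset of a new syllable: /m/ → /mo/, /g/ → /go/, /f/ → /fo/, /ʒ/ → /ʒo/, /l/ → /lo/.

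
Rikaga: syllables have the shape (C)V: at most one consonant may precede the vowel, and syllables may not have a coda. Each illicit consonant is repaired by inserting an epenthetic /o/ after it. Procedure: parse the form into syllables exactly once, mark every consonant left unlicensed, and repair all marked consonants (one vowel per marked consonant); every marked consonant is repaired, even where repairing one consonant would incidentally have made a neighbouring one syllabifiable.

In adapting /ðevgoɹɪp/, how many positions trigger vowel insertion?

The unsyllabifiable consonants are /v/, /p/; each receives one epenthetic vowel.

2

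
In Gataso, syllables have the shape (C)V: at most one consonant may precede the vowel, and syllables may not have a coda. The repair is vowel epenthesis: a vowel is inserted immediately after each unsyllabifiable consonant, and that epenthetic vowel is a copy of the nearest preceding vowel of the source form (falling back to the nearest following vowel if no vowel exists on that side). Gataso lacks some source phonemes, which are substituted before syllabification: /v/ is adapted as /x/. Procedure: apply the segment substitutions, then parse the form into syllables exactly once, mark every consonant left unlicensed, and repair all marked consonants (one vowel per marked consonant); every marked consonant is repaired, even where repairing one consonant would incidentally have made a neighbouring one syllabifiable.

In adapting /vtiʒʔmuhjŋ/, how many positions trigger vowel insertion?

After substitution the input is /xtiʒʔmuhjŋ/.
The unsyllabifiable consonants are /x/, /ʒ/, /ʔ/, /h/, /j/, /ŋ/; each receives one epenthetic vowel.

6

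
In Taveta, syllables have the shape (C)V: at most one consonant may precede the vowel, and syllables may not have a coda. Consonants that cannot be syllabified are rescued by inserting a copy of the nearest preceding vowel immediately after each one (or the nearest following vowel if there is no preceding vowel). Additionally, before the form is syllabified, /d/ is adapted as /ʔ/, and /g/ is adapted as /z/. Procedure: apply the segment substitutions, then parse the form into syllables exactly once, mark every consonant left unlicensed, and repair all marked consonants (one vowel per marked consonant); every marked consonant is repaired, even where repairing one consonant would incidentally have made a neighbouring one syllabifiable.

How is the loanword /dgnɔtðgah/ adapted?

Substitution: /d/ → /ʔ/, /g/ → /z/, giving /ʔznɔtðzah/.
Under (C)V, the unsyllabifiable consonants are /ʔ/, /z/, /t/, /ð/, /h/ (no codas are permitted; onsets are limited to one consonant).
Epenthesis after each stranded consonant: /ʔ/ → /ʔɔ/, /z/ → /zɔ/, /t/ → /tɔ/, /ð/ → /ðɔ/, /h/ → /ha/.

ʔɔzɔnɔtɔðɔzaha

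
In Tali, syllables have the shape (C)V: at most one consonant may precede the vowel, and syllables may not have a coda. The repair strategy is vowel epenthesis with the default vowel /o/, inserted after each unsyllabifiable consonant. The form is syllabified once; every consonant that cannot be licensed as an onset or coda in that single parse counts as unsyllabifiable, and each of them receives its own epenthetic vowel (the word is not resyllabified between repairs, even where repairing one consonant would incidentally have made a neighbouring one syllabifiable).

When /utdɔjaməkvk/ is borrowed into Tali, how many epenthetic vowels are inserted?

The unsyllabifiable consonants are /t/, /k/, /v/, /k/; each receives one epenthetic vowel.

4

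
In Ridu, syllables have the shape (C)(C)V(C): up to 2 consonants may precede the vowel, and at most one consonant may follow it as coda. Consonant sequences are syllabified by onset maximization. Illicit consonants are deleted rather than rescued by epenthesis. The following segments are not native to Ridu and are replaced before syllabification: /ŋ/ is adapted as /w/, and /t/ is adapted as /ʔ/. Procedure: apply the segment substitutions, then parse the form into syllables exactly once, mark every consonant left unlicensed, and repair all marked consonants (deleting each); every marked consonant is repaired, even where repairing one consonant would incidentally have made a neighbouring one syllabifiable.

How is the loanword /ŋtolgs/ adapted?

Substitution: /ŋ/ → /w/, /t/ → /ʔ/, giving /wʔolgs/.
Under (C)(C)V(C), the unsyllabifiable consonants are /g/, /s/ (at most one coda consonant is licensed; onsets may contain at most 2 consonants).
Deleting the stranded consonants removes /g/, /s/.

wʔol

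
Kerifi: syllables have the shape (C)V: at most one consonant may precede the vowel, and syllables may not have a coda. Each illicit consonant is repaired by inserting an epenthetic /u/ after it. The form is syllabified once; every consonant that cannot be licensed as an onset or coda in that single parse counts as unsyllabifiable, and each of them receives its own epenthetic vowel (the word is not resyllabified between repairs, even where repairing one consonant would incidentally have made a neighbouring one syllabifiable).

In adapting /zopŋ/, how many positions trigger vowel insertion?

2

The unsyllabifiable consonants are /p/, /ŋ/; each receives one epenthetic vowel.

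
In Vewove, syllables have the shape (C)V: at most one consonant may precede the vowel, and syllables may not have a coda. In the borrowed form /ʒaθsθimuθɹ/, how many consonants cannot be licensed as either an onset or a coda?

The consonants /θ/, /s/, /θ/, /ɹ/ cannot be parsed into a legal (C)V syllable (no codas are permitted; onsets are limited to one consonant).

4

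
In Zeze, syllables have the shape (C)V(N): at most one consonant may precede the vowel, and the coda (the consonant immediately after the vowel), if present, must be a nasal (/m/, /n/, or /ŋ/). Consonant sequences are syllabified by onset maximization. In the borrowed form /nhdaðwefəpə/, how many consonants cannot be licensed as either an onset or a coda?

Syllabifying with onset maximization leaves /n/, /h/, /ð/ stranded (only a nasal (/m/, /n/, or /ŋ/) is licensed in coda position; onsets are limited to one consonant).

3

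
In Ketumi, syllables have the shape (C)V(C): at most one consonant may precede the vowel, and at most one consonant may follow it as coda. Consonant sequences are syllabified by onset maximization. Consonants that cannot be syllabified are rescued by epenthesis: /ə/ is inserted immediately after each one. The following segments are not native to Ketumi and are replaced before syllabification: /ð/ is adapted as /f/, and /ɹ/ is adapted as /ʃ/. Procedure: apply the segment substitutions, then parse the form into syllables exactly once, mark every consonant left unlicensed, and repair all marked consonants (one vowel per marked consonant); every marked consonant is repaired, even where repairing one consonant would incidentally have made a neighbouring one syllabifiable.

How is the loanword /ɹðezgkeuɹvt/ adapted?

ʃəfezgəkeuʃvətə

Substitution: /ɹ/ → /ʃ/, /ð/ → /f/, giving /ʃfezgkeuʃvt/.
The consonants /ʃ/, /g/, /v/, /t/ cannot be parsed into a legal (C)V(C) syllable (at most one coda consonant is licensed; onsets are limited to one consonant).
Inserting the epenthetic vowel yields /ʃ/ → /ʃə/, /g/ → /gə/, /v/ → /və/, /t/ → /tə/.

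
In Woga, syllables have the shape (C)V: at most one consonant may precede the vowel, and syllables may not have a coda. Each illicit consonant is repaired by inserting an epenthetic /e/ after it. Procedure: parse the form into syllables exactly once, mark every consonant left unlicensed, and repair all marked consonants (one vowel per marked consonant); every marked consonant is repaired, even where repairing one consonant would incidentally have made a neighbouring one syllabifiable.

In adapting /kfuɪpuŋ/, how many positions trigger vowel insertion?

The unsyllabifiable consonants are /k/, /ŋ/; each receives one epenthetic vowel.

2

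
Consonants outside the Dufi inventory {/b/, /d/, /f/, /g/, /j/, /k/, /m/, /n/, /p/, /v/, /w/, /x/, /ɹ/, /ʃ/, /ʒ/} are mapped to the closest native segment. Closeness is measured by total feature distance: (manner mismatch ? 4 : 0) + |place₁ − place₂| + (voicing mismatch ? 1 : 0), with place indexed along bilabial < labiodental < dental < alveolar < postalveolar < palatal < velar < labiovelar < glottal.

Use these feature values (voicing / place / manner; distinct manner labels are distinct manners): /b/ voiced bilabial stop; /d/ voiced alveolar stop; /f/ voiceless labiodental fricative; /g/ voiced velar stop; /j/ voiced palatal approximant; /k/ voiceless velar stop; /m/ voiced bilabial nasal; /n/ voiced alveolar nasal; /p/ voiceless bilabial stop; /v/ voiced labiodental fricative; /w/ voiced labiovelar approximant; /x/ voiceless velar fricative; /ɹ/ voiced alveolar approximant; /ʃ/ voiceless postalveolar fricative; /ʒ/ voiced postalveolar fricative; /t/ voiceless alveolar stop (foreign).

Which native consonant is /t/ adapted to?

d

/d/ is closest: same manner (stop), place distance 0 (alveolar→alveolar), voicing differs (+1); total 1. Next closest is /k/ at distance 3.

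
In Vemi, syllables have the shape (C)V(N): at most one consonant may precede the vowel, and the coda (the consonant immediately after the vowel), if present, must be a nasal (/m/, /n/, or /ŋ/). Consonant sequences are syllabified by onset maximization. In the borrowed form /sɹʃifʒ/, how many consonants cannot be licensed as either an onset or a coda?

4

The consonants /s/, /ɹ/, /f/, /ʒ/ cannot be parsed into a legal (C)V(N) syllable (only a nasal (/m/, /n/, or /ŋ/) is licensed in coda position; onsets are limited to one consonant).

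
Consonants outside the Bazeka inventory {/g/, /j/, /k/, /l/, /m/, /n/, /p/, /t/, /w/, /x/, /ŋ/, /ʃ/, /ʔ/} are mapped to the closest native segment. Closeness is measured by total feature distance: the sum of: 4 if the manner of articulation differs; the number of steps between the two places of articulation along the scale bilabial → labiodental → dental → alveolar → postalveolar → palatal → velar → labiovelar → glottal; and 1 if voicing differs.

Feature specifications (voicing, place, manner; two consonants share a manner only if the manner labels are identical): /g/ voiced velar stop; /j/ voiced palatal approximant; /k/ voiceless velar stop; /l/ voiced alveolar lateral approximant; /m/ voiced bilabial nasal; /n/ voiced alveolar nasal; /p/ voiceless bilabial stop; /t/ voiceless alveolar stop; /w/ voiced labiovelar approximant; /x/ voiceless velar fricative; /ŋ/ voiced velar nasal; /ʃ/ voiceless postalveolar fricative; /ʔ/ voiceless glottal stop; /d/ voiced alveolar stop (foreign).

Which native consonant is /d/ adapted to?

t

/t/ is closest: same manner (stop), place distance 0 (alveolar→alveolar), voicing differs (+1); total 1. Next closest is /g/ at distance 3.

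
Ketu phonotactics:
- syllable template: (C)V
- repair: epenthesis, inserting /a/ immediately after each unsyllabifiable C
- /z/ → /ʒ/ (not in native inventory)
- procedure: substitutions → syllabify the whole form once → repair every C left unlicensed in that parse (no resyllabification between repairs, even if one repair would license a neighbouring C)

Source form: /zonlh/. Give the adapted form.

Substitution: /z/ → /ʒ/, giving /ʒonlh/.
Under (C)V, the unsyllabifiable consonants are /n/, /l/, /h/ (no codas are permitted; onsets are limited to one consonant).
Inserting the epenthetic vowel yields /n/ → /na/, /l/ → /la/, /h/ → /ha/.

ʒonalaha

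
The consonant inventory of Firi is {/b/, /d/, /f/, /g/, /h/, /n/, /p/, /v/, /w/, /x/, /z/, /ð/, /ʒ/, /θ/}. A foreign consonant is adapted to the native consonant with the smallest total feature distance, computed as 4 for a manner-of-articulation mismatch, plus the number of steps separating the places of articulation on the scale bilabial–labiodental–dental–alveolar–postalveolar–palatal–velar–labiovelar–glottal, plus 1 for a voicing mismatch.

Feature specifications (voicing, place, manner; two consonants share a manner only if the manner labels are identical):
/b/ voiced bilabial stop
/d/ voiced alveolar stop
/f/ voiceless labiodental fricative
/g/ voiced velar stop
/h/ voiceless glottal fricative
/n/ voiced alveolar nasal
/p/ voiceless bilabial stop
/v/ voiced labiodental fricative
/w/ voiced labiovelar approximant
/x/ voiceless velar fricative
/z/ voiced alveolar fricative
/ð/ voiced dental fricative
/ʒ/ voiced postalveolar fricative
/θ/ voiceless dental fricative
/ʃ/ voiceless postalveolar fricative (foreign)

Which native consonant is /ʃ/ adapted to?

ʒ

/ʒ/ is closest: same manner (fricative), place distance 0 (postalveolar→postalveolar), voicing differs (+1); total 1. Next closest is /x/ at distance 2.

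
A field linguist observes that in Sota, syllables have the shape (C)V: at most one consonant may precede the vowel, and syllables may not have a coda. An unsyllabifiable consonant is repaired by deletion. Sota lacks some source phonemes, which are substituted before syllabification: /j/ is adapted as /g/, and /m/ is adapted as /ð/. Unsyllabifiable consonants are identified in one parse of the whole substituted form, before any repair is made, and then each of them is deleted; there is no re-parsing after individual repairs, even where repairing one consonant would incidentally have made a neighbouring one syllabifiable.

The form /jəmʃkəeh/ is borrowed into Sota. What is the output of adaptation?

Substitution: /j/ → /g/, /m/ → /ð/, giving /gəðʃkəeh/.
Syllabifying with onset maximization leaves /ð/, /ʃ/, /h/ stranded (no codas are permitted; onsets are limited to one consonant).
Deleting the stranded consonants removes /ð/, /ʃ/, /h/.

gəkəe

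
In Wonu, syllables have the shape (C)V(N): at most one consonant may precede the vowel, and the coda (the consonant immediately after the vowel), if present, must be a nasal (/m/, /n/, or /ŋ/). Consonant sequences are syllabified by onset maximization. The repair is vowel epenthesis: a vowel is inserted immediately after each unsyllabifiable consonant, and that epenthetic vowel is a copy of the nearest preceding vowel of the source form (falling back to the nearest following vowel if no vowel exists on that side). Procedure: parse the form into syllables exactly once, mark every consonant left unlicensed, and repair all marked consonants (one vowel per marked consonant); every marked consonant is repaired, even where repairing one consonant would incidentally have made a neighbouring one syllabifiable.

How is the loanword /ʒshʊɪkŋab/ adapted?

Under (C)V(N), the unsyllabifiable consonants are /ʒ/, /s/, /k/, /b/ (only a nasal (/m/, /n/, or /ŋ/) is licensed in coda position; onsets are limited to one consonant).
Inserting the epenthetic vowel yields /ʒ/ → /ʒʊ/, /s/ → /sʊ/, /k/ → /kɪ/, /b/ → /ba/.

ʒʊsʊhʊɪkɪŋaba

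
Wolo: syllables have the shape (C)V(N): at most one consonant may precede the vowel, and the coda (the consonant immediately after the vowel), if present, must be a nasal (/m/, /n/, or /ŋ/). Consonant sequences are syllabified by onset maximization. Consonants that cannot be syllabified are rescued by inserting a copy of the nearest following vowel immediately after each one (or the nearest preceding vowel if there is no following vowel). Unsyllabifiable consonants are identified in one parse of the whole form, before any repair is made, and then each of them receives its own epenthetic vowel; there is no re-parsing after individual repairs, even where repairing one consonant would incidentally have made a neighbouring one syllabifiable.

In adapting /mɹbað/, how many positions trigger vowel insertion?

The unsyllabifiable consonants are /m/, /ɹ/, /ð/; each receives one epenthetic vowel.

3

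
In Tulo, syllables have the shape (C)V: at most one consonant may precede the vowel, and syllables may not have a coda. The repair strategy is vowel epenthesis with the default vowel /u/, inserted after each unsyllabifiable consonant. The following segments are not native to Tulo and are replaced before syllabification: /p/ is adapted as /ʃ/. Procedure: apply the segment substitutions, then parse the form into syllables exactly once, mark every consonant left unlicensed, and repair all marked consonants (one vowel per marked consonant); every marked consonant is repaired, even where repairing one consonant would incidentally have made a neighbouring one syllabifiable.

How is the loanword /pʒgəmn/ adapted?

ʃuʒugəmunu

Substitution: /p/ → /ʃ/, giving /ʃʒgəmn/.
The consonants /ʃ/, /ʒ/, /m/, /n/ cannot be parsed into a legal (C)V syllable (no codas are permitted; onsets are limited to one consonant).
Each unlicensed consonant becomes the onset of a new syllable: /ʃ/ → /ʃu/, /ʒ/ → /ʒu/, /m/ → /mu/, /n/ → /nu/.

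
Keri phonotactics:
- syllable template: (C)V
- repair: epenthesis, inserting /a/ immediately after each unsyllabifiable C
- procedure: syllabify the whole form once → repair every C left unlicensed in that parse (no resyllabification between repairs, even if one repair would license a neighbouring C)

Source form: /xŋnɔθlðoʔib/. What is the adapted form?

xaŋanɔθalaðoʔiba

The consonants /x/, /ŋ/, /θ/, /l/, /b/ cannot be parsed into a legal (C)V syllable (no codas are permitted; onsets are limited to one consonant).
Epenthesis after each stranded consonant: /x/ → /xa/, /ŋ/ → /ŋa/, /θ/ → /θa/, /l/ → /la/, /b/ → /ba/.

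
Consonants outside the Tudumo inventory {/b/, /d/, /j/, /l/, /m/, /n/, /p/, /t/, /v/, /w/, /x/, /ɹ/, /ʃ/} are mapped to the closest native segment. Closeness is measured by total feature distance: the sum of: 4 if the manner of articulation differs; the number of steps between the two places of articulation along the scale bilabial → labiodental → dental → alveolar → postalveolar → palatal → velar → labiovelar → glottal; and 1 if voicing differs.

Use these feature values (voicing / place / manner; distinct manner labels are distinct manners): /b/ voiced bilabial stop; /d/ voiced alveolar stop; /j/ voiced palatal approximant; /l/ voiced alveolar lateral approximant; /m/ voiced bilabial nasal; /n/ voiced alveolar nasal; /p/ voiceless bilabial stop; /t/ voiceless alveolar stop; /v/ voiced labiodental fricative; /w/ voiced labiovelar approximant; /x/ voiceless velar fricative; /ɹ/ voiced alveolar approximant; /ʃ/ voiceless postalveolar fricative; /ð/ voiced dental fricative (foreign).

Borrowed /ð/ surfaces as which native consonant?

v

/v/ is closest: same manner (fricative), place distance 1 (dental→labiodental), same voicing; total 1. Next closest is /ʃ/ at distance 3.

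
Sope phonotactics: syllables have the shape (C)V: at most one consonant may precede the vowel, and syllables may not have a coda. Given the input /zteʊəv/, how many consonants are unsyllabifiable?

2

The consonants /z/, /v/ cannot be parsed into a legal (C)V syllable (no codas are permitted; onsets are limited to one consonant).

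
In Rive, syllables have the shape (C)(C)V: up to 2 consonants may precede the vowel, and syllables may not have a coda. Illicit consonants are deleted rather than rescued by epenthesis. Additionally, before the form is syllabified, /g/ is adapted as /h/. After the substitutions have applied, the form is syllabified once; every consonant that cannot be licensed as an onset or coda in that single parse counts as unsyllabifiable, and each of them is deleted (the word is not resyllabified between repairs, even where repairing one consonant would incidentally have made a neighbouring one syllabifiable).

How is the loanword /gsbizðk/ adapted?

sbi

Substitution: /g/ → /h/, giving /hsbizðk/.
Under (C)(C)V, the unsyllabifiable consonants are /h/, /z/, /ð/, /k/ (no codas are permitted; onsets may contain at most 2 consonants).
Each unlicensed consonant is deleted: /h/, /z/, /ð/, /k/.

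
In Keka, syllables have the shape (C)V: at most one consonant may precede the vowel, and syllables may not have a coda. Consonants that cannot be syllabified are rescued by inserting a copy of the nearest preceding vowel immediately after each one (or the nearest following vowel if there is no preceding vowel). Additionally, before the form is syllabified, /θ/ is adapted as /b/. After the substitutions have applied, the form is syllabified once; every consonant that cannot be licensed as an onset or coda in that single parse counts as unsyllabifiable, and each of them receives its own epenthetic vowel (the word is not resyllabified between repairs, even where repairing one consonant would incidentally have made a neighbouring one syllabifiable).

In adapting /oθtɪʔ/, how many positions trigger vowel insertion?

2

After substitution the input is /obtɪʔ/.
The unsyllabifiable consonants are /b/, /ʔ/; each receives one epenthetic vowel.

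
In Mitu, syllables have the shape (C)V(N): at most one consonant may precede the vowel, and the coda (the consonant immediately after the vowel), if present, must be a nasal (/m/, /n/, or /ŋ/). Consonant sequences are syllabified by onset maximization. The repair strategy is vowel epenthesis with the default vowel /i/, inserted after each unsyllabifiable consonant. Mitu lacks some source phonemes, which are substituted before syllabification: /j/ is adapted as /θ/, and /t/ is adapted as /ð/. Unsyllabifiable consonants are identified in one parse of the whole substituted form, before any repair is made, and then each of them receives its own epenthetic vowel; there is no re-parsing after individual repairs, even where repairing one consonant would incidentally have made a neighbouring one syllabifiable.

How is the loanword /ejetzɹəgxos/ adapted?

Substitution: /j/ → /θ/, /t/ → /ð/, giving /eθeðzɹəgxos/.
The consonants /ð/, /z/, /g/, /s/ cannot be parsed into a legal (C)V(N) syllable (only a nasal (/m/, /n/, or /ŋ/) is licensed in coda position; onsets are limited to one consonant).
Inserting the epenthetic vowel yields /ð/ → /ði/, /z/ → /zi/, /g/ → /gi/, /s/ → /si/.

eθeðiziɹəgixosi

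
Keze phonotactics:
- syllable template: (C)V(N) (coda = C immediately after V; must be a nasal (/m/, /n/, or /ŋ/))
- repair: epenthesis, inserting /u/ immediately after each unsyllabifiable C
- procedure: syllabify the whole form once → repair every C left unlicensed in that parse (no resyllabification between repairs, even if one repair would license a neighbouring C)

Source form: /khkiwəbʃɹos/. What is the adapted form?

Under (C)V(N), the unsyllabifiable consonants are /k/, /h/, /b/, /ʃ/, /s/ (only a nasal (/m/, /n/, or /ŋ/) is licensed in coda position; onsets are limited to one consonant).
Epenthesis after each stranded consonant: /k/ → /ku/, /h/ → /hu/, /b/ → /bu/, /ʃ/ → /ʃu/, /s/ → /su/.

kuhukiwəbuʃuɹosu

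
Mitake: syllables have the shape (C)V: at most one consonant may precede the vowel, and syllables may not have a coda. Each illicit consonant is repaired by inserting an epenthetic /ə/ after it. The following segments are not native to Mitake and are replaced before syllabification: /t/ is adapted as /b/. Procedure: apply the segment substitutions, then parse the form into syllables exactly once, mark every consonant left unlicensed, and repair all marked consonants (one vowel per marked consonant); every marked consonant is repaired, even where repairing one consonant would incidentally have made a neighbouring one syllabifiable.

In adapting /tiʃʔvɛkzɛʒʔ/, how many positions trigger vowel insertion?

After substitution the input is /biʃʔvɛkzɛʒʔ/.
The unsyllabifiable consonants are /ʃ/, /ʔ/, /k/, /ʒ/, /ʔ/; each receives one epenthetic vowel.

5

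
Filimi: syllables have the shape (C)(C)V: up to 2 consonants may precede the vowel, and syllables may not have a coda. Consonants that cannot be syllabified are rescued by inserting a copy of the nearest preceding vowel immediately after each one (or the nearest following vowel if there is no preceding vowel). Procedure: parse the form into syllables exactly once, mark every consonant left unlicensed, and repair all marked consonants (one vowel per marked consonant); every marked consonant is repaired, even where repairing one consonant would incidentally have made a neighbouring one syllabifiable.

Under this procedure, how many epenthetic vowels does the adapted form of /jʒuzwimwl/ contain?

3

The unsyllabifiable consonants are /m/, /w/, /l/; each receives one epenthetic vowel.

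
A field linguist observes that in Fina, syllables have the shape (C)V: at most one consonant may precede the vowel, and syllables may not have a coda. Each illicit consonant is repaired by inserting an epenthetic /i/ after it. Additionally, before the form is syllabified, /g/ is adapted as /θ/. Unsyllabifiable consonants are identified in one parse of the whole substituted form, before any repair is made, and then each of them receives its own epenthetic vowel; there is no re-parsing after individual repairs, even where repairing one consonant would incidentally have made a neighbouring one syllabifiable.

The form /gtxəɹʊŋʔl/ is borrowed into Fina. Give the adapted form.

Substitution: /g/ → /θ/, giving /θtxəɹʊŋʔl/.
Under (C)V, the unsyllabifiable consonants are /θ/, /t/, /ŋ/, /ʔ/, /l/ (no codas are permitted; onsets are limited to one consonant).
Inserting the epenthetic vowel yields /θ/ → /θi/, /t/ → /ti/, /ŋ/ → /ŋi/, /ʔ/ → /ʔi/, /l/ → /li/.

θitixəɹʊŋiʔili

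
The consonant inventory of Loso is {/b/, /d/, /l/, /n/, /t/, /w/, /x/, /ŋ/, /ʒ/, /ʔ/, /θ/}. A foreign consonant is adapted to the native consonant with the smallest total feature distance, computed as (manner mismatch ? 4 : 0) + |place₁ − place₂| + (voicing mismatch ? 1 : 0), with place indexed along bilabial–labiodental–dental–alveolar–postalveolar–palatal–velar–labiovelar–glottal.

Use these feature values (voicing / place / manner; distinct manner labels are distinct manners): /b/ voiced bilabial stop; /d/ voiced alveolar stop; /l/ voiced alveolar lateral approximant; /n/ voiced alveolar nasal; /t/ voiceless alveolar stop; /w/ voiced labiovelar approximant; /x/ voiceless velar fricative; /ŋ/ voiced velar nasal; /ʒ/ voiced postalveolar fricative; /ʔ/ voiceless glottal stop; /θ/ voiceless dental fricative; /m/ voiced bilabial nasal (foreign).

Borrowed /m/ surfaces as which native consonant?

/n/ is closest: same manner (nasal), place distance 3 (bilabial→alveolar), same voicing; total 3. Next closest is /b/ at distance 4.

n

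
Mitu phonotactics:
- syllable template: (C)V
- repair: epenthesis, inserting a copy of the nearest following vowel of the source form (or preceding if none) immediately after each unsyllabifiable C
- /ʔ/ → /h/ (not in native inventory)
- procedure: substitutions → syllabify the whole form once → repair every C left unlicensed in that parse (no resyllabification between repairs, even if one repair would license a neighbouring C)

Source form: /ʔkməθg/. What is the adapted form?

Substitution: /ʔ/ → /h/, giving /hkməθg/.
The consonants /h/, /k/, /θ/, /g/ cannot be parsed into a legal (C)V syllable (no codas are permitted; onsets are limited to one consonant).
Each unlicensed consonant becomes the onset of a new syllable: /h/ → /hə/, /k/ → /kə/, /θ/ → /θə/, /g/ → /gə/.

həkəməθəgə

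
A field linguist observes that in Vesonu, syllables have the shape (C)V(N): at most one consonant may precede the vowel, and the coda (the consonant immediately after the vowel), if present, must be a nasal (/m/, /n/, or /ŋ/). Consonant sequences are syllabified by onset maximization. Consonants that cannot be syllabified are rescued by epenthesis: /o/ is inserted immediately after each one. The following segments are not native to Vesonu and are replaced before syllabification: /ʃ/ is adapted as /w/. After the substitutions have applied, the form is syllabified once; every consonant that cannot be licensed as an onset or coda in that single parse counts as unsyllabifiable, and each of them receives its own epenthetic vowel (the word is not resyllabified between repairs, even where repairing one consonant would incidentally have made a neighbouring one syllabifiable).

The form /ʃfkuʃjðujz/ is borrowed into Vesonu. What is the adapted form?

Substitution: /ʃ/ → /w/, giving /wfkuwjðujz/.
The consonants /w/, /f/, /w/, /j/, /j/, /z/ cannot be parsed into a legal (C)V(N) syllable (only a nasal (/m/, /n/, or /ŋ/) is licensed in coda position; onsets are limited to one consonant).
Epenthesis after each stranded consonant: /w/ → /wo/, /f/ → /fo/, /w/ → /wo/, /j/ → /jo/, /j/ → /jo/, /z/ → /zo/.

wofokuwojoðujozo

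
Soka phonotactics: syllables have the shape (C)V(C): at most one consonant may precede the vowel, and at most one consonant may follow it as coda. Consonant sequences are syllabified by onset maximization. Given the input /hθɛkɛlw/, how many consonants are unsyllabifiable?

The consonants /h/, /w/ cannot be parsed into a legal (C)V(C) syllable (at most one coda consonant is licensed; onsets are limited to one consonant).

2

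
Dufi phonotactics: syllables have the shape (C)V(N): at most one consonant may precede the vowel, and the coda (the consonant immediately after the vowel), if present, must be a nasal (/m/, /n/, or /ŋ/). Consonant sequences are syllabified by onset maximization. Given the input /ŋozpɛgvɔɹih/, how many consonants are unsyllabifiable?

3

Under (C)V(N), the unsyllabifiable consonants are /z/, /g/, /h/ (only a nasal (/m/, /n/, or /ŋ/) is licensed in coda position; onsets are limited to one consonant).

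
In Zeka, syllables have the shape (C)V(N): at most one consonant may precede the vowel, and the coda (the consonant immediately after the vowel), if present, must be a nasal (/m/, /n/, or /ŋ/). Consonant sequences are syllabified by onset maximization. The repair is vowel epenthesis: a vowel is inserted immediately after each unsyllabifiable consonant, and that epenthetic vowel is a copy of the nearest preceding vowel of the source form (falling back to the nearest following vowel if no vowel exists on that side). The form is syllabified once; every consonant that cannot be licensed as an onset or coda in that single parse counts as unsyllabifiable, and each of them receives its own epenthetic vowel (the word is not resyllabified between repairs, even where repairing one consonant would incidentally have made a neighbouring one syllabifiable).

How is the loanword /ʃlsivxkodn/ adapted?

ʃilisivixikodono

Under (C)V(N), the unsyllabifiable consonants are /ʃ/, /l/, /v/, /x/, /d/, /n/ (only a nasal (/m/, /n/, or /ŋ/) is licensed in coda position; onsets are limited to one consonant).
Each unlicensed consonant becomes the onset of a new syllable: /ʃ/ → /ʃi/, /l/ → /li/, /v/ → /vi/, /x/ → /xi/, /d/ → /do/, /n/ → /no/.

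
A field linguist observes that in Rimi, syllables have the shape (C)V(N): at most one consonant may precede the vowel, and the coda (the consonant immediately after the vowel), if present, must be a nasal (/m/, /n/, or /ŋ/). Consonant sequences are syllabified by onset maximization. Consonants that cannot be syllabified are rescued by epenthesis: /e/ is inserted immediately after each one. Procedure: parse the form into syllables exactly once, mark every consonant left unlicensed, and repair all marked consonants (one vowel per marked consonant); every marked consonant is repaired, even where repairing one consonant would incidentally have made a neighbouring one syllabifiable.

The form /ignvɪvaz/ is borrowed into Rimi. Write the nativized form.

Under (C)V(N), the unsyllabifiable consonants are /g/, /n/, /z/ (only a nasal (/m/, /n/, or /ŋ/) is licensed in coda position; onsets are limited to one consonant).
Inserting the epenthetic vowel yields /g/ → /ge/, /n/ → /ne/, /z/ → /ze/.

igenevɪvaze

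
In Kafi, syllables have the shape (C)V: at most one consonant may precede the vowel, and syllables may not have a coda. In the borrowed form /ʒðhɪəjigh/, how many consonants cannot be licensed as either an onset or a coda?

Under (C)V, the unsyllabifiable consonants are /ʒ/, /ð/, /g/, /h/ (no codas are permitted; onsets are limited to one consonant).

4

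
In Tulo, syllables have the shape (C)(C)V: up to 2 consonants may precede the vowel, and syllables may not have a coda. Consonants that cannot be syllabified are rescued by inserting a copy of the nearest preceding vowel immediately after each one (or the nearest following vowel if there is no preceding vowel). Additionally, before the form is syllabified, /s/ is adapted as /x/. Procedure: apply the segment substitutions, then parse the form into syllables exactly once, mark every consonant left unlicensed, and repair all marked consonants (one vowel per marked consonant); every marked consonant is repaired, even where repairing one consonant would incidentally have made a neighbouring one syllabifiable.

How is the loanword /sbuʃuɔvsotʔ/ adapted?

Substitution: /s/ → /x/, giving /xbuʃuɔvxotʔ/.
The consonants /t/, /ʔ/ cannot be parsed into a legal (C)(C)V syllable (no codas are permitted; onsets may contain at most 2 consonants).
Epenthesis after each stranded consonant: /t/ → /to/, /ʔ/ → /ʔo/.

xbuʃuɔvxotoʔo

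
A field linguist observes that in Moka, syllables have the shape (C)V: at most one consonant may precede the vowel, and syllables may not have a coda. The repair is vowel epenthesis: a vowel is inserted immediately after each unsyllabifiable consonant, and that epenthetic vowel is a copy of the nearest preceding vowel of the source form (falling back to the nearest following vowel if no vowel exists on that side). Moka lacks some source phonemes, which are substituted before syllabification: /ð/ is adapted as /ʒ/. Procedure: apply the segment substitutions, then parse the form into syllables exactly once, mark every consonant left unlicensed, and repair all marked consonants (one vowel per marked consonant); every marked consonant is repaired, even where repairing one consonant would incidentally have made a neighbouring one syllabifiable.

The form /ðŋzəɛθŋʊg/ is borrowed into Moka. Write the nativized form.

Substitution: /ð/ → /ʒ/, giving /ʒŋzəɛθŋʊg/.
Under (C)V, the unsyllabifiable consonants are /ʒ/, /ŋ/, /θ/, /g/ (no codas are permitted; onsets are limited to one consonant).
Inserting the epenthetic vowel yields /ʒ/ → /ʒə/, /ŋ/ → /ŋə/, /θ/ → /θɛ/, /g/ → /gʊ/.

ʒəŋəzəɛθɛŋʊgʊ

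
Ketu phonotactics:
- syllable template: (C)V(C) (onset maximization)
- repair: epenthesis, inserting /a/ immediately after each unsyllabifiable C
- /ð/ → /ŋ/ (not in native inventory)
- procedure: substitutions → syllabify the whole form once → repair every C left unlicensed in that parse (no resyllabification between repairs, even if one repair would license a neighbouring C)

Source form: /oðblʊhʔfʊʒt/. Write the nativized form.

Substitution: /ð/ → /ŋ/, giving /oŋblʊhʔfʊʒt/.
Syllabifying with onset maximization leaves /b/, /ʔ/, /t/ stranded (at most one coda consonant is licensed; onsets are limited to one consonant).
Inserting the epenthetic vowel yields /b/ → /ba/, /ʔ/ → /ʔa/, /t/ → /ta/.

oŋbalʊhʔafʊʒta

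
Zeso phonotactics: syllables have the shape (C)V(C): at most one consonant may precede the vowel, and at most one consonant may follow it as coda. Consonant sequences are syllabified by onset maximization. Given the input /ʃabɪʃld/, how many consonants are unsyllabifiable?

2

Under (C)V(C), the unsyllabifiable consonants are /l/, /d/ (at most one coda consonant is licensed; onsets are limited to one consonant).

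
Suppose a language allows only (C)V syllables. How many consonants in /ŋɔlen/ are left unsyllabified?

Under (C)V, the unsyllabifiable consonants are /n/ (no codas are permitted; onsets are limited to one consonant).

1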